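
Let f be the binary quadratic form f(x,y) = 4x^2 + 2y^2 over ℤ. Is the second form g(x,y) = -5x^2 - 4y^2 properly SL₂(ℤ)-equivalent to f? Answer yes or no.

D₁ = -32, D₂ = -80
discriminants differ ⇒ not SL₂(ℤ)-equivalent

no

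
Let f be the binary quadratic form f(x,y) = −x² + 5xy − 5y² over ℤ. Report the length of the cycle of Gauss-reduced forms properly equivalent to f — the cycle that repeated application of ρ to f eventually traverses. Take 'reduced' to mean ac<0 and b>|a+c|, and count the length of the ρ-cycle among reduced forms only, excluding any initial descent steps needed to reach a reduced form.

D = 5, ⌊√D⌋ = 2
descent: ρ → (-5,5,-1)
descent: ρ → (-1,1,1)  [lands on river]
river: ρ → (1,1,-1)
ρ-cycle length = 2 (tail of 2 descent steps not counted)

2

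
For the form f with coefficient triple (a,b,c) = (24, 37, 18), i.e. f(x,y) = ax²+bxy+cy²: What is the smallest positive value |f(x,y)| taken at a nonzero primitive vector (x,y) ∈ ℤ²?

translate: b→-11 (≡37 mod 48), so (24,37,18)→(24,-11,5)
flip: (24,-11,5)→(5,11,24)
translate: b→1 (≡11 mod 10), so (5,11,24)→(5,1,18)
reduced (well bottom): (5,1,18) with a≤c, −a<b≤a
well minimum = a = 5

5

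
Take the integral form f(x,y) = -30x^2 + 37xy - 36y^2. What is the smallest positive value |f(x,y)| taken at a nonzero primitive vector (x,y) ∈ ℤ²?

translate: b→23 (≡-37 mod 60), so (30,-37,36)→(30,23,29)
flip: (30,23,29)→(29,-23,30)
reduced (well bottom): (29,-23,30) with a≤c, −a<b≤a
well minimum |f| = |-29| = 29 (negative-definite)

29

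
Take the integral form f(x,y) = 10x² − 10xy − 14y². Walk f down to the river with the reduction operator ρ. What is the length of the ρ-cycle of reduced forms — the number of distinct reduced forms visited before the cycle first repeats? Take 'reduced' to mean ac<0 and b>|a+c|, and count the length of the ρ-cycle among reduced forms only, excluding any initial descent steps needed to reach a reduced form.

D = 660, ⌊√D⌋ = 25
descent: ρ → (-14,10,10)  [lands on river]
river: ρ → (10,10,-14)
river: ρ → (-14,18,6)
river: ρ → (6,18,-14)
ρ-cycle length = 4 (tail of 1 descent step not counted)

4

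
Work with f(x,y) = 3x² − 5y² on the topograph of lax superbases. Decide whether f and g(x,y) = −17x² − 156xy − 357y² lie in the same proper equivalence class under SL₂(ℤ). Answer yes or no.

D₁ = 60, D₂ = 60
river cycle of f (length 2): (3, 6, -2), (-2, 6, 3)
river cycle of g (length 2): (-2, 6, 3), (3, 6, -2)
cycles coincide ⇒ equivalent

yes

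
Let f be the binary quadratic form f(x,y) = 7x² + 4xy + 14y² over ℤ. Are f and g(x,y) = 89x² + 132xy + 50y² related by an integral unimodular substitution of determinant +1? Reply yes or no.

D₁ = -376, D₂ = -376
f: reduced (well bottom): (7,4,14) with a≤c, −a<b≤a
g: translate: b→-46 (≡132 mod 178), so (89,132,50)→(89,-46,7)
g: flip: (89,-46,7)→(7,46,89)
g: translate: b→4 (≡46 mod 14), so (7,46,89)→(7,4,14)
g: reduced (well bottom): (7,4,14) with a≤c, −a<b≤a
reduced forms (7, 4, 14) vs (7, 4, 14) ⇒ equivalent

yes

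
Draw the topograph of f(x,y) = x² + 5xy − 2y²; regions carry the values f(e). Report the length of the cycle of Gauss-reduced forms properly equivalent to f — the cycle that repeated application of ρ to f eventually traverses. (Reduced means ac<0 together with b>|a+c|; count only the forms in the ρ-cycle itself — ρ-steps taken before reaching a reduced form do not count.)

D = 33, ⌊√D⌋ = 5
river: ρ → (-2,3,3)
river: ρ → (3,3,-2)
river: ρ → (-2,5,1)
river: ρ → (1,5,-2)
ρ-cycle length = 4 (tail of 0 descent steps not counted)

4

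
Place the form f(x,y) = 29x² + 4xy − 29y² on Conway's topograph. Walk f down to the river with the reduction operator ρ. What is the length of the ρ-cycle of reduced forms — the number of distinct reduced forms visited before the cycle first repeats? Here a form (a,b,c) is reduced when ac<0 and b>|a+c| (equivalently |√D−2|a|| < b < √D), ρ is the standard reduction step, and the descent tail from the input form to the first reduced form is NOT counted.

D = 3380, ⌊√D⌋ = 58
river: ρ → (-29,54,4)
river: ρ → (4,58,-1)
river: ρ → (-1,58,4)
river: ρ → (4,54,-29)
river: ρ → (-29,4,29)
river: ρ → (29,54,-4)
river: ρ → (-4,58,1)
river: ρ → (1,58,-4)
river: ρ → (-4,54,29)
river: ρ → (29,4,-29)
ρ-cycle length = 10 (tail of 0 descent steps not counted)

10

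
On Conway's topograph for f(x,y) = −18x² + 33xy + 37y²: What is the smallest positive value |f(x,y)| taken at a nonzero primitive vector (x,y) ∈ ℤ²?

river: ρ → (37,41,-14)
river: ρ → (-14,43,34)
river: ρ → (34,25,-23)
river: ρ → (-23,21,36)
river: ρ → (36,51,-8)
river: ρ → (-8,61,1)
river: ρ → (1,61,-8)
river: ρ → (-8,51,36)
river: ρ → (36,21,-23)
river: ρ → (-23,25,34)
river: ρ → (34,43,-14)
river: ρ → (-14,41,37)
river: ρ → (37,33,-18)
river: ρ → (-18,39,31)
river: ρ → (31,23,-26)
river: ρ → (-26,29,28)
river: ρ → (28,27,-27)
river: ρ → (-27,27,28)
river: ρ → (28,29,-26)
river: ρ → (-26,23,31)
river: ρ → (31,39,-18)
river: ρ → (-18,33,37)
closes: descent 0, river 22
min |a| on river = 1

1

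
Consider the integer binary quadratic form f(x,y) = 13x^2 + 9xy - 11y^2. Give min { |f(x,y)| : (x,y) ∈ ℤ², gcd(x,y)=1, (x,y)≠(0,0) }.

river: ρ → (-11,13,11)
river: ρ → (11,9,-13)
river: ρ → (-13,17,7)
river: ρ → (7,25,-1)
river: ρ → (-1,25,7)
river: ρ → (7,17,-13)
river: ρ → (-13,9,11)
river: ρ → (11,13,-11)
river: ρ → (-11,9,13)
river: ρ → (13,17,-7)
river: ρ → (-7,25,1)
river: ρ → (1,25,-7)
river: ρ → (-7,17,13)
river: ρ → (13,9,-11)
closes: descent 0, river 14
min |a| on river = 1

1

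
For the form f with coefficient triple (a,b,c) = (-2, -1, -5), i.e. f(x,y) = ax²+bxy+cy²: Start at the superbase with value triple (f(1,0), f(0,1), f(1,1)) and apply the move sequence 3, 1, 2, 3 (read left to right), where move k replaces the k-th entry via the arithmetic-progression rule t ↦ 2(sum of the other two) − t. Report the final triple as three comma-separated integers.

start (-2,-5,-8) = (f(1,0),f(0,1),f(1,1))
replace slot 3: 2·((-2)+(-5)) − (-8) = -6 → (-2,-5,-6)
replace slot 1: 2·((-5)+(-6)) − (-2) = -20 → (-20,-5,-6)
replace slot 2: 2·((-20)+(-6)) − (-5) = -47 → (-20,-47,-6)
replace slot 3: 2·((-20)+(-47)) − (-6) = -128 → (-20,-47,-128)

-20,-47,-128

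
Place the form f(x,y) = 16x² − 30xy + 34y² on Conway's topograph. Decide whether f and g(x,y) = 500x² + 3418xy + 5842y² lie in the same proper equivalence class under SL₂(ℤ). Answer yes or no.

D₁ = -1276, D₂ = -1276
f: translate: b→2 (≡-30 mod 32), so (16,-30,34)→(16,2,20)
f: reduced (well bottom): (16,2,20) with a≤c, −a<b≤a
g: translate: b→418 (≡3418 mod 1000), so (500,3418,5842)→(500,418,88)
g: flip: (500,418,88)→(88,-418,500)
g: translate: b→-66 (≡-418 mod 176), so (88,-418,500)→(88,-66,16)
g: flip: (88,-66,16)→(16,66,88)
g: translate: b→2 (≡66 mod 32), so (16,66,88)→(16,2,20)
g: reduced (well bottom): (16,2,20) with a≤c, −a<b≤a
reduced forms (16, 2, 20) vs (16, 2, 20) ⇒ equivalent

yes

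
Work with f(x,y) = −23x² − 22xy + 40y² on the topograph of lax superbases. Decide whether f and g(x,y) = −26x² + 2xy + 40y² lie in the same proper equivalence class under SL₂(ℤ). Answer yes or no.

D₁ = 4164, D₂ = 4164
river cycle of f (length 32): (40, 22, -23), (-23, 24, 39), (39, 54, -8), (-8, 58, 25), (25, 42, -24), (-24, 54, 13), (13, 50, -32), (-32, 14, 31), (31, 48, -15), (-15, 42, 40), … (22 more)
river cycle of g (length 32): (-26, 54, 12), (12, 42, -50), (-50, 58, 4), (4, 62, -20), (-20, 58, 10), (10, 62, -8), (-8, 50, 52), (52, 54, -6), (-6, 54, 52), (52, 50, -8), … (22 more)
cycles differ ⇒ inequivalent

no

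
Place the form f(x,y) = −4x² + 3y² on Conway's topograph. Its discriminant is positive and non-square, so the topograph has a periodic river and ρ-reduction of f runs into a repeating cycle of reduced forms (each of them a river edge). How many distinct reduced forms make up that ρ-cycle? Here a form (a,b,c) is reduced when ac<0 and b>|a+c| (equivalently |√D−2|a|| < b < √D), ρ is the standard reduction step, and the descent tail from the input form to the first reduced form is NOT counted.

D = 48, ⌊√D⌋ = 6
descent: ρ → (3,6,-1)  [lands on river]
river: ρ → (-1,6,3)
ρ-cycle length = 2 (tail of 1 descent step not counted)

2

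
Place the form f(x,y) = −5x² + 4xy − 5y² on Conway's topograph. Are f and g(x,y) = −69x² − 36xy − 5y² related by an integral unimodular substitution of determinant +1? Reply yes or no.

D₁ = -84, D₂ = -84
f is negative-definite; reduce −f:
−f: flip: (5,-4,5)→(5,4,5)
−f: reduced (well bottom): (5,4,5) with a≤c, −a<b≤a
flip sign back: reduced form of f is (-5,-4,-5)
g is negative-definite; reduce −g:
−g: flip: (69,36,5)→(5,-36,69)
−g: translate: b→4 (≡-36 mod 10), so (5,-36,69)→(5,4,5)
−g: reduced (well bottom): (5,4,5) with a≤c, −a<b≤a
flip sign back: reduced form of g is (-5,-4,-5)
reduced forms (-5, -4, -5) vs (-5, -4, -5) ⇒ equivalent

yes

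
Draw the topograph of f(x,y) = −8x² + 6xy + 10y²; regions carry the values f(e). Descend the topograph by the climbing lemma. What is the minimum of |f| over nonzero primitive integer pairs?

river: ρ → (10,14,-4)
river: ρ → (-4,18,2)
river: ρ → (2,18,-4)
river: ρ → (-4,14,10)
river: ρ → (10,6,-8)
river: ρ → (-8,10,8)
river: ρ → (8,6,-10)
river: ρ → (-10,14,4)
river: ρ → (4,18,-2)
river: ρ → (-2,18,4)
river: ρ → (4,14,-10)
river: ρ → (-10,6,8)
river: ρ → (8,10,-8)
river: ρ → (-8,6,10)
closes: descent 0, river 14
min |a| on river = 2

2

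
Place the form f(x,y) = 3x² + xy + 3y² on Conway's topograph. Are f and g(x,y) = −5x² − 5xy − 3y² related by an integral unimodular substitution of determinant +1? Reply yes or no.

D₁ = -35, D₂ = -35
f: reduced (well bottom): (3,1,3) with a≤c, −a<b≤a
g is negative-definite; reduce −g:
−g: flip: (5,5,3)→(3,-5,5)
−g: translate: b→1 (≡-5 mod 6), so (3,-5,5)→(3,1,3)
−g: reduced (well bottom): (3,1,3) with a≤c, −a<b≤a
flip sign back: reduced form of g is (-3,-1,-3)
reduced forms (3, 1, 3) vs (-3, -1, -3) ⇒ inequivalent

no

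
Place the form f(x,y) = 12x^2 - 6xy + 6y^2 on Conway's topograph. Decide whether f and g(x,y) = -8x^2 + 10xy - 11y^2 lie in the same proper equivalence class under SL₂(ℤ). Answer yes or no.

D₁ = -252, D₂ = -252
f: flip: (12,-6,6)→(6,6,12)
f: reduced (well bottom): (6,6,12) with a≤c, −a<b≤a
g is negative-definite; reduce −g:
−g: translate: b→6 (≡-10 mod 16), so (8,-10,11)→(8,6,9)
−g: reduced (well bottom): (8,6,9) with a≤c, −a<b≤a
flip sign back: reduced form of g is (-8,-6,-9)
reduced forms (6, 6, 12) vs (-8, -6, -9) ⇒ inequivalent

no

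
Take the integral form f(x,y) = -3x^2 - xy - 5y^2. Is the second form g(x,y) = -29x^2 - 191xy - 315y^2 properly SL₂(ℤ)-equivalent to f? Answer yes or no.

D₁ = -59, D₂ = -59
f is negative-definite; reduce −f:
−f: reduced (well bottom): (3,1,5) with a≤c, −a<b≤a
flip sign back: reduced form of f is (-3,-1,-5)
g is negative-definite; reduce −g:
−g: translate: b→17 (≡191 mod 58), so (29,191,315)→(29,17,3)
−g: flip: (29,17,3)→(3,-17,29)
−g: translate: b→1 (≡-17 mod 6), so (3,-17,29)→(3,1,5)
−g: reduced (well bottom): (3,1,5) with a≤c, −a<b≤a
flip sign back: reduced form of g is (-3,-1,-5)
reduced forms (-3, -1, -5) vs (-3, -1, -5) ⇒ equivalent

yes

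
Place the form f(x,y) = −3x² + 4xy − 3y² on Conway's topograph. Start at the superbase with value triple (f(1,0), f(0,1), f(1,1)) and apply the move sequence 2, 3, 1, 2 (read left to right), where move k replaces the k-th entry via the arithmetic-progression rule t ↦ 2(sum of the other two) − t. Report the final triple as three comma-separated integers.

start (-3,-3,-2) = (f(1,0),f(0,1),f(1,1))
replace slot 2: 2·((-3)+(-2)) − (-3) = -7 → (-3,-7,-2)
replace slot 3: 2·((-3)+(-7)) − (-2) = -18 → (-3,-7,-18)
replace slot 1: 2·((-7)+(-18)) − (-3) = -47 → (-47,-7,-18)
replace slot 2: 2·((-47)+(-18)) − (-7) = -123 → (-47,-123,-18)

-47,-123,-18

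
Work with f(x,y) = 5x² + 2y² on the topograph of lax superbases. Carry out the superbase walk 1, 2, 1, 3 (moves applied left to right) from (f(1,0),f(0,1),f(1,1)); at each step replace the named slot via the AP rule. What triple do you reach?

start (5,2,7) = (f(1,0),f(0,1),f(1,1))
replace slot 1: 2·(2+7) − 5 = 13 → (13,2,7)
replace slot 2: 2·(13+7) − 2 = 38 → (13,38,7)
replace slot 1: 2·(38+7) − 13 = 77 → (77,38,7)
replace slot 3: 2·(77+38) − 7 = 223 → (77,38,223)

77,38,223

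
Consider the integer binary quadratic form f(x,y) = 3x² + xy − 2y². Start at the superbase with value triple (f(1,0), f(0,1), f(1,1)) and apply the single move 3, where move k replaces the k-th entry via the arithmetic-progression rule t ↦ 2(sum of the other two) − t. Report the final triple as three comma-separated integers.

start (3,-2,2) = (f(1,0),f(0,1),f(1,1))
replace slot 3: 2·(3+(-2)) − 2 = 0 → (3,-2,0)

3,-2,0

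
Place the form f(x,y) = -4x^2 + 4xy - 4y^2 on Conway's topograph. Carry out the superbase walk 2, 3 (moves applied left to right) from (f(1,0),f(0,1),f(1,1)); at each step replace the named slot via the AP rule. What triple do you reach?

start (-4,-4,-4) = (f(1,0),f(0,1),f(1,1))
replace slot 2: 2·((-4)+(-4)) − (-4) = -12 → (-4,-12,-4)
replace slot 3: 2·((-4)+(-12)) − (-4) = -28 → (-4,-12,-28)

-4,-12,-28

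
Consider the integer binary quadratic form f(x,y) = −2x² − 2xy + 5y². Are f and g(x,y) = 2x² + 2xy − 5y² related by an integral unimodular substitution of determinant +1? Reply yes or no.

D₁ = 44, D₂ = 44
river cycle of f (length 2): (-2, 6, 1), (1, 6, -2)
river cycle of g (length 2): (2, 6, -1), (-1, 6, 2)
cycles differ ⇒ inequivalent

no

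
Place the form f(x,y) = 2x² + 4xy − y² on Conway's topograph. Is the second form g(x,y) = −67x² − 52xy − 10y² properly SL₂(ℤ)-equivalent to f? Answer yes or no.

D₁ = 24, D₂ = 24
river cycle of f (length 2): (-1, 4, 2), (2, 4, -1)
river cycle of g (length 2): (-1, 4, 2), (2, 4, -1)
cycles coincide ⇒ equivalent

yes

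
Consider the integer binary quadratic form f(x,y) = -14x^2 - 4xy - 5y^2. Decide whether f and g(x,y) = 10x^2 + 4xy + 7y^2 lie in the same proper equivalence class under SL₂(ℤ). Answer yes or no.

D₁ = -264, D₂ = -264
f is negative-definite; reduce −f:
−f: flip: (14,4,5)→(5,-4,14)
−f: reduced (well bottom): (5,-4,14) with a≤c, −a<b≤a
flip sign back: reduced form of f is (-5,4,-14)
g: flip: (10,4,7)→(7,-4,10)
g: reduced (well bottom): (7,-4,10) with a≤c, −a<b≤a
reduced forms (-5, 4, -14) vs (7, -4, 10) ⇒ inequivalent

no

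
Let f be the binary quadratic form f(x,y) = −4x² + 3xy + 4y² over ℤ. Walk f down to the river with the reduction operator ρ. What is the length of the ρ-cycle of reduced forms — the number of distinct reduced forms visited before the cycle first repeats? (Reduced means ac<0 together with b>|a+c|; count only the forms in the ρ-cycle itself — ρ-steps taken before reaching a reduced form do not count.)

D = 73, ⌊√D⌋ = 8
river: ρ → (4,5,-3)
river: ρ → (-3,7,2)
river: ρ → (2,5,-6)
river: ρ → (-6,7,1)
river: ρ → (1,7,-6)
river: ρ → (-6,5,2)
river: ρ → (2,7,-3)
river: ρ → (-3,5,4)
river: ρ → (4,3,-4)
river: ρ → (-4,5,3)
river: ρ → (3,7,-2)
river: ρ → (-2,5,6)
river: ρ → (6,7,-1)
river: ρ → (-1,7,6)
river: ρ → (6,5,-2)
river: ρ → (-2,7,3)
river: ρ → (3,5,-4)
river: ρ → (-4,3,4)
ρ-cycle length = 18 (tail of 0 descent steps not counted)

18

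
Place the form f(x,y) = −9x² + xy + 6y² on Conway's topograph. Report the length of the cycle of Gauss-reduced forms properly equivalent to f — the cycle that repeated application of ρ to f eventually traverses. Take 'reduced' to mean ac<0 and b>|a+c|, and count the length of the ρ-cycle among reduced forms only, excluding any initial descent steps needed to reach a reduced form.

D = 217, ⌊√D⌋ = 14
descent: ρ → (6,11,-4)  [lands on river]
river: ρ → (-4,13,3)
river: ρ → (3,11,-8)
river: ρ → (-8,5,6)
river: ρ → (6,7,-7)
river: ρ → (-7,7,6)
river: ρ → (6,5,-8)
river: ρ → (-8,11,3)
river: ρ → (3,13,-4)
river: ρ → (-4,11,6)
river: ρ → (6,13,-2)
river: ρ → (-2,11,12)
river: ρ → (12,13,-1)
river: ρ → (-1,13,12)
river: ρ → (12,11,-2)
river: ρ → (-2,13,6)
ρ-cycle length = 16 (tail of 1 descent step not counted)

16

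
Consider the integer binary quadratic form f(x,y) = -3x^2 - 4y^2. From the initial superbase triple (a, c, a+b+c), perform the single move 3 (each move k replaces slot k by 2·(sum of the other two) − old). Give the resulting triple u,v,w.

start (-3,-4,-7) = (f(1,0),f(0,1),f(1,1))
replace slot 3: 2·((-3)+(-4)) − (-7) = -7 → (-3,-4,-7)

-3,-4,-7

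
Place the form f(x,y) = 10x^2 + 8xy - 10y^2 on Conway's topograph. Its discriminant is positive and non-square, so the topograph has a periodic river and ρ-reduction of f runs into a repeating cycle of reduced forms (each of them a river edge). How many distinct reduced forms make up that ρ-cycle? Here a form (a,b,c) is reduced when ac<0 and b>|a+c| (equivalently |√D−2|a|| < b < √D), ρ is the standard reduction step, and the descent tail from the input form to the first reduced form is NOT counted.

D = 464, ⌊√D⌋ = 21
river: ρ → (-10,12,8)
river: ρ → (8,20,-2)
river: ρ → (-2,20,8)
river: ρ → (8,12,-10)
river: ρ → (-10,8,10)
river: ρ → (10,12,-8)
river: ρ → (-8,20,2)
river: ρ → (2,20,-8)
river: ρ → (-8,12,10)
river: ρ → (10,8,-10)
ρ-cycle length = 10 (tail of 0 descent steps not counted)

10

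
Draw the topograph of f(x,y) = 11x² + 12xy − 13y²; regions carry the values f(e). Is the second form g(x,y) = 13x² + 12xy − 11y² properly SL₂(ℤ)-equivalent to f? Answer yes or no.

D₁ = 716, D₂ = 716
river cycle of f (length 14): (-13, 14, 10), (10, 26, -1), (-1, 26, 10), (10, 14, -13), (-13, 12, 11), (11, 10, -14), (-14, 18, 7), (7, 24, -5), (-5, 26, 2), (2, 26, -5), … (4 more)
river cycle of g (length 14): (-11, 10, 14), (14, 18, -7), (-7, 24, 5), (5, 26, -2), (-2, 26, 5), (5, 24, -7), (-7, 18, 14), (14, 10, -11), (-11, 12, 13), (13, 14, -10), … (4 more)
cycles differ ⇒ inequivalent

no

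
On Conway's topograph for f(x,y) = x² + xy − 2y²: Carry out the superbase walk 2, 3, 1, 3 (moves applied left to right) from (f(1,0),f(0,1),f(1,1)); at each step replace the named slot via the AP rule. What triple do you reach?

start (1,-2,0) = (f(1,0),f(0,1),f(1,1))
replace slot 2: 2·(1+0) − (-2) = 4 → (1,4,0)
replace slot 3: 2·(1+4) − 0 = 10 → (1,4,10)
replace slot 1: 2·(4+10) − 1 = 27 → (27,4,10)
replace slot 3: 2·(27+4) − 10 = 52 → (27,4,52)

27,4,52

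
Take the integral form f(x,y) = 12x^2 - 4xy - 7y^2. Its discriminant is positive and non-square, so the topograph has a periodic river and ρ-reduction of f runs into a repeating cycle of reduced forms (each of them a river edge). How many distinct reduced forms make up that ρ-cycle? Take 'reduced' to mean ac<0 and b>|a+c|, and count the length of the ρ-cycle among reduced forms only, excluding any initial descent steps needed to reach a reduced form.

D = 352, ⌊√D⌋ = 18
descent: ρ → (-7,18,1)  [lands on river]
river: ρ → (1,18,-7)
river: ρ → (-7,10,9)
river: ρ → (9,8,-8)
river: ρ → (-8,8,9)
river: ρ → (9,10,-7)
ρ-cycle length = 6 (tail of 1 descent step not counted)

6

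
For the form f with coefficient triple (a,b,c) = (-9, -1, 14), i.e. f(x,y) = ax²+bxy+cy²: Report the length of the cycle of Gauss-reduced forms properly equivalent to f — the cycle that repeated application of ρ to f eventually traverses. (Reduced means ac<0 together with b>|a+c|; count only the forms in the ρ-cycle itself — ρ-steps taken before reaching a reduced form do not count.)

D = 505, ⌊√D⌋ = 22
descent: ρ → (14,1,-9)
descent: ρ → (-9,17,6)  [lands on river]
river: ρ → (6,19,-6)
river: ρ → (-6,17,9)
river: ρ → (9,19,-4)
river: ρ → (-4,21,4)
river: ρ → (4,19,-9)
ρ-cycle length = 6 (tail of 2 descent steps not counted)

6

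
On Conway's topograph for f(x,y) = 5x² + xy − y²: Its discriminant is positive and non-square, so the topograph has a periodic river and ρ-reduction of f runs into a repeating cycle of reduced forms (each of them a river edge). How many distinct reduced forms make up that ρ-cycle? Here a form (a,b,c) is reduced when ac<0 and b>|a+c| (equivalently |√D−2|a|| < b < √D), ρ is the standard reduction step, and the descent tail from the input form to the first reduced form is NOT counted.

D = 21, ⌊√D⌋ = 4
descent: ρ → (-1,3,3)  [lands on river]
river: ρ → (3,3,-1)
ρ-cycle length = 2 (tail of 1 descent step not counted)

2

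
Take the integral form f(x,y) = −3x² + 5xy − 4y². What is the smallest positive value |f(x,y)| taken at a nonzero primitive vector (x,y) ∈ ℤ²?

translate: b→1 (≡-5 mod 6), so (3,-5,4)→(3,1,2)
flip: (3,1,2)→(2,-1,3)
reduced (well bottom): (2,-1,3) with a≤c, −a<b≤a
well minimum |f| = |-2| = 2 (negative-definite)

2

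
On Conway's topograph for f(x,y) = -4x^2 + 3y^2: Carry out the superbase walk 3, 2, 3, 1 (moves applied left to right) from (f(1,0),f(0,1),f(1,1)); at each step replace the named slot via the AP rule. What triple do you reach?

start (-4,3,-1) = (f(1,0),f(0,1),f(1,1))
replace slot 3: 2·((-4)+3) − (-1) = -1 → (-4,3,-1)
replace slot 2: 2·((-4)+(-1)) − 3 = -13 → (-4,-13,-1)
replace slot 3: 2·((-4)+(-13)) − (-1) = -33 → (-4,-13,-33)
replace slot 1: 2·((-13)+(-33)) − (-4) = -88 → (-88,-13,-33)

-88,-13,-33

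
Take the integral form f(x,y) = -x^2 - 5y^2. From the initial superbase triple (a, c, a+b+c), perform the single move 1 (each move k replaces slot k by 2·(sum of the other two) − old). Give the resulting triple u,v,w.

start (-1,-5,-6) = (f(1,0),f(0,1),f(1,1))
replace slot 1: 2·((-5)+(-6)) − (-1) = -21 → (-21,-5,-6)

-21,-5,-6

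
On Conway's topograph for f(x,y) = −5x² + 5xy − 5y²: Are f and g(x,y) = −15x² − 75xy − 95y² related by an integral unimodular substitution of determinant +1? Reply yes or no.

D₁ = -75, D₂ = -75
f is negative-definite; reduce −f:
−f: translate: b→5 (≡-5 mod 10), so (5,-5,5)→(5,5,5)
−f: reduced (well bottom): (5,5,5) with a≤c, −a<b≤a
flip sign back: reduced form of f is (-5,-5,-5)
g is negative-definite; reduce −g:
−g: translate: b→15 (≡75 mod 30), so (15,75,95)→(15,15,5)
−g: flip: (15,15,5)→(5,-15,15)
−g: translate: b→5 (≡-15 mod 10), so (5,-15,15)→(5,5,5)
−g: reduced (well bottom): (5,5,5) with a≤c, −a<b≤a
flip sign back: reduced form of g is (-5,-5,-5)
reduced forms (-5, -5, -5) vs (-5, -5, -5) ⇒ equivalent

yes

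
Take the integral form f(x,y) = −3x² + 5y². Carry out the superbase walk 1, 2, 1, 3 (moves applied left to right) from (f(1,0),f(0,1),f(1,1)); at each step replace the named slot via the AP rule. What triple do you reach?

start (-3,5,2) = (f(1,0),f(0,1),f(1,1))
replace slot 1: 2·(5+2) − (-3) = 17 → (17,5,2)
replace slot 2: 2·(17+2) − 5 = 33 → (17,33,2)
replace slot 1: 2·(33+2) − 17 = 53 → (53,33,2)
replace slot 3: 2·(53+33) − 2 = 170 → (53,33,170)

53,33,170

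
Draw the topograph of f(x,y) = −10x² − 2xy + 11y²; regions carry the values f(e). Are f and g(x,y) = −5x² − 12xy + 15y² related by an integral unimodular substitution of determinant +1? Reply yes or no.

D₁ = 444, D₂ = 444
river cycle of f (length 6): (11, 2, -10), (-10, 18, 3), (3, 18, -10), (-10, 2, 11), (11, 20, -1), (-1, 20, 11)
river cycle of g (length 6): (15, 12, -5), (-5, 18, 6), (6, 18, -5), (-5, 12, 15), (15, 18, -2), (-2, 18, 15)
cycles differ ⇒ inequivalent

no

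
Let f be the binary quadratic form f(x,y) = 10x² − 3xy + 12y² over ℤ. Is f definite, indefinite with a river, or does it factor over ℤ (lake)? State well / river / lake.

D = b²−4ac = (-3)² − 4·10·12 = -471
D < 0 ⇒ definite ⇒ every region one sign ⇒ single well

well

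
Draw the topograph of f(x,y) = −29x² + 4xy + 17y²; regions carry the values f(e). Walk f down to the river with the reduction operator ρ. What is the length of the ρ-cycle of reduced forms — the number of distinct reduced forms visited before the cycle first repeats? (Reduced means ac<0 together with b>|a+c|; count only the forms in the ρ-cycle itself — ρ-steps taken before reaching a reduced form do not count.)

D = 1988, ⌊√D⌋ = 44
descent: ρ → (17,30,-16)  [lands on river]
river: ρ → (-16,34,13)
river: ρ → (13,44,-1)
river: ρ → (-1,44,13)
river: ρ → (13,34,-16)
river: ρ → (-16,30,17)
river: ρ → (17,38,-8)
river: ρ → (-8,42,7)
river: ρ → (7,42,-8)
river: ρ → (-8,38,17)
ρ-cycle length = 10 (tail of 1 descent step not counted)

10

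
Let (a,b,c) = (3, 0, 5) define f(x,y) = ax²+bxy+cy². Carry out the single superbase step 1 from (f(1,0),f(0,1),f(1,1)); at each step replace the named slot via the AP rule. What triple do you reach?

start (3,5,8) = (f(1,0),f(0,1),f(1,1))
replace slot 1: 2·(5+8) − 3 = 23 → (23,5,8)

23,5,8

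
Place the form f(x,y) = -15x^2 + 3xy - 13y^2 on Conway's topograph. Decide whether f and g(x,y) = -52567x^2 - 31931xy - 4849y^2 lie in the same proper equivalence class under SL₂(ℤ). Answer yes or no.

D₁ = -771, D₂ = -771
f is negative-definite; reduce −f:
−f: flip: (15,-3,13)→(13,3,15)
−f: reduced (well bottom): (13,3,15) with a≤c, −a<b≤a
flip sign back: reduced form of f is (-13,-3,-15)
g is negative-definite; reduce −g:
−g: flip: (52567,31931,4849)→(4849,-31931,52567)
−g: translate: b→-2837 (≡-31931 mod 9698), so (4849,-31931,52567)→(4849,-2837,415)
−g: flip: (4849,-2837,415)→(415,2837,4849)
−g: translate: b→347 (≡2837 mod 830), so (415,2837,4849)→(415,347,73)
−g: flip: (415,347,73)→(73,-347,415)
−g: translate: b→-55 (≡-347 mod 146), so (73,-347,415)→(73,-55,13)
−g: flip: (73,-55,13)→(13,55,73)
−g: translate: b→3 (≡55 mod 26), so (13,55,73)→(13,3,15)
−g: reduced (well bottom): (13,3,15) with a≤c, −a<b≤a
flip sign back: reduced form of g is (-13,-3,-15)
reduced forms (-13, -3, -15) vs (-13, -3, -15) ⇒ equivalent

yes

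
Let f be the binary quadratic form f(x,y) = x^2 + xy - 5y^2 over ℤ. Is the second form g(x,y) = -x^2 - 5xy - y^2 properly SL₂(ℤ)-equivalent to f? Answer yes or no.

D₁ = 21, D₂ = 21
river cycle of f (length 2): (1, 3, -3), (-3, 3, 1)
river cycle of g (length 2): (-1, 3, 3), (3, 3, -1)
cycles differ ⇒ inequivalent

no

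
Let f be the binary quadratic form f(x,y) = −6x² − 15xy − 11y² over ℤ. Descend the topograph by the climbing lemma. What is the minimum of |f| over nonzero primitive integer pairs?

translate: b→3 (≡15 mod 12), so (6,15,11)→(6,3,2)
flip: (6,3,2)→(2,-3,6)
translate: b→1 (≡-3 mod 4), so (2,-3,6)→(2,1,5)
reduced (well bottom): (2,1,5) with a≤c, −a<b≤a
well minimum |f| = |-2| = 2 (negative-definite)

2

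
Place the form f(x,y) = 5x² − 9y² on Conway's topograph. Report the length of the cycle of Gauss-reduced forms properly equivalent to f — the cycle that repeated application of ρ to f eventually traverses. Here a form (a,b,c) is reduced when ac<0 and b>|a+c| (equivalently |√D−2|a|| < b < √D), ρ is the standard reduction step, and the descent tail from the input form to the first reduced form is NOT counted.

D = 180, ⌊√D⌋ = 13
descent: ρ → (-9,0,5)
descent: ρ → (5,10,-4)  [lands on river]
river: ρ → (-4,6,9)
river: ρ → (9,12,-1)
river: ρ → (-1,12,9)
river: ρ → (9,6,-4)
river: ρ → (-4,10,5)
ρ-cycle length = 6 (tail of 2 descent steps not counted)

6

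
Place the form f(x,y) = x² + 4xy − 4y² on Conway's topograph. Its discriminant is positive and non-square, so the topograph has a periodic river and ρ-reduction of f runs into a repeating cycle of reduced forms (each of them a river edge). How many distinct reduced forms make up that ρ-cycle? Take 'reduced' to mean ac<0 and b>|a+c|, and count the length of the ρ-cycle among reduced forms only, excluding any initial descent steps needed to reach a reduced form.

D = 32, ⌊√D⌋ = 5
river: ρ → (-4,4,1)
river: ρ → (1,4,-4)
ρ-cycle length = 2 (tail of 0 descent steps not counted)

2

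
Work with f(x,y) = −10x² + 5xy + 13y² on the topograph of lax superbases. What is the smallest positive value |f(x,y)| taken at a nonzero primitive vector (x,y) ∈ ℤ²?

river: ρ → (13,21,-2)
river: ρ → (-2,23,2)
river: ρ → (2,21,-13)
river: ρ → (-13,5,10)
river: ρ → (10,15,-8)
river: ρ → (-8,17,8)
river: ρ → (8,15,-10)
river: ρ → (-10,5,13)
closes: descent 0, river 8
min |a| on river = 2

2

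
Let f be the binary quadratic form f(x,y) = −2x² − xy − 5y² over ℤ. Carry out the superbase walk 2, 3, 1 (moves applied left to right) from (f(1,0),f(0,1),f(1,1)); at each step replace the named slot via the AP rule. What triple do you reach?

start (-2,-5,-8) = (f(1,0),f(0,1),f(1,1))
replace slot 2: 2·((-2)+(-8)) − (-5) = -15 → (-2,-15,-8)
replace slot 3: 2·((-2)+(-15)) − (-8) = -26 → (-2,-15,-26)
replace slot 1: 2·((-15)+(-26)) − (-2) = -80 → (-80,-15,-26)

-80,-15,-26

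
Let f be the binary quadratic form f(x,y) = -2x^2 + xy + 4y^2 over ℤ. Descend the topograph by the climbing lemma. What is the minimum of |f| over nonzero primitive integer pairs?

descent: ρ → (4,-1,-2)
descent: ρ → (-2,5,1)  [lands on river]
river: ρ → (1,5,-2)
river: ρ → (-2,3,3)
river: ρ → (3,3,-2)
closes: descent 2, river 4
min |a| on river = 1

1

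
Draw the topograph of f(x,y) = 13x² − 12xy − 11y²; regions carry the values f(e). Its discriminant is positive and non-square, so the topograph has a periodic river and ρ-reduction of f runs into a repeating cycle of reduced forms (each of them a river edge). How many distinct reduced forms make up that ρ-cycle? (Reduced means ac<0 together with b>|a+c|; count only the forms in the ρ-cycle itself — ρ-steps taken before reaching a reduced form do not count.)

D = 716, ⌊√D⌋ = 26
descent: ρ → (-11,12,13)  [lands on river]
river: ρ → (13,14,-10)
river: ρ → (-10,26,1)
river: ρ → (1,26,-10)
river: ρ → (-10,14,13)
river: ρ → (13,12,-11)
river: ρ → (-11,10,14)
river: ρ → (14,18,-7)
river: ρ → (-7,24,5)
river: ρ → (5,26,-2)
river: ρ → (-2,26,5)
river: ρ → (5,24,-7)
river: ρ → (-7,18,14)
river: ρ → (14,10,-11)
ρ-cycle length = 14 (tail of 1 descent step not counted)

14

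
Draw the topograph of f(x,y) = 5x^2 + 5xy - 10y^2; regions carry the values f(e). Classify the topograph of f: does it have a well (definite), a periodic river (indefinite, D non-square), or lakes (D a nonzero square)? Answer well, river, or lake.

D = b²−4ac = 5² − 4·5·(-10) = 225
D = 15² is a perfect square ⇒ form factors over ℤ ⇒ lakes

lake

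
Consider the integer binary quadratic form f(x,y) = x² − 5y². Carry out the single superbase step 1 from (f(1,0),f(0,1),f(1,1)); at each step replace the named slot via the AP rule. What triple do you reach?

start (1,-5,-4) = (f(1,0),f(0,1),f(1,1))
replace slot 1: 2·((-5)+(-4)) − 1 = -19 → (-19,-5,-4)

-19,-5,-4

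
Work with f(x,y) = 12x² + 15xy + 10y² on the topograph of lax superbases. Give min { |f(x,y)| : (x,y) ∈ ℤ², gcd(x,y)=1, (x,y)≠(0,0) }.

translate: b→-9 (≡15 mod 24), so (12,15,10)→(12,-9,7)
flip: (12,-9,7)→(7,9,12)
translate: b→-5 (≡9 mod 14), so (7,9,12)→(7,-5,10)
reduced (well bottom): (7,-5,10) with a≤c, −a<b≤a
well minimum = a = 7

7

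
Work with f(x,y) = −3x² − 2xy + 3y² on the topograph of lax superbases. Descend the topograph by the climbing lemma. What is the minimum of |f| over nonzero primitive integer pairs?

descent: ρ → (3,2,-3)  [lands on river]
river: ρ → (-3,4,2)
river: ρ → (2,4,-3)
river: ρ → (-3,2,3)
river: ρ → (3,4,-2)
river: ρ → (-2,4,3)
closes: descent 1, river 6
min |a| on river = 2

2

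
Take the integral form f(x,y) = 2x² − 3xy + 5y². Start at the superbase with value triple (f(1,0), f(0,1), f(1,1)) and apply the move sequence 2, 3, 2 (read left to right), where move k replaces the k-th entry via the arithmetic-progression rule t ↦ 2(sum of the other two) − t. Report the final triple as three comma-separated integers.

start (2,5,4) = (f(1,0),f(0,1),f(1,1))
replace slot 2: 2·(2+4) − 5 = 7 → (2,7,4)
replace slot 3: 2·(2+7) − 4 = 14 → (2,7,14)
replace slot 2: 2·(2+14) − 7 = 25 → (2,25,14)

2,25,14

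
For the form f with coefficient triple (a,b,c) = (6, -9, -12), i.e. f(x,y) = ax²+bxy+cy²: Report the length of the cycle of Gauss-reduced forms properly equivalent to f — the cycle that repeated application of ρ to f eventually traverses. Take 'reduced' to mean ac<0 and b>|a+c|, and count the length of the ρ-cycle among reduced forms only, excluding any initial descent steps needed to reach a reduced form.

D = 369, ⌊√D⌋ = 19
descent: ρ → (-12,9,6)  [lands on river]
river: ρ → (6,15,-6)
river: ρ → (-6,9,12)
river: ρ → (12,15,-3)
river: ρ → (-3,15,12)
river: ρ → (12,9,-6)
river: ρ → (-6,15,6)
river: ρ → (6,9,-12)
river: ρ → (-12,15,3)
river: ρ → (3,15,-12)
ρ-cycle length = 10 (tail of 1 descent step not counted)

10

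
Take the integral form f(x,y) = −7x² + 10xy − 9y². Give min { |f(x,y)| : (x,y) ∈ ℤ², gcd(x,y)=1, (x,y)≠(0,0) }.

translate: b→4 (≡-10 mod 14), so (7,-10,9)→(7,4,6)
flip: (7,4,6)→(6,-4,7)
reduced (well bottom): (6,-4,7) with a≤c, −a<b≤a
well minimum |f| = |-6| = 6 (negative-definite)

6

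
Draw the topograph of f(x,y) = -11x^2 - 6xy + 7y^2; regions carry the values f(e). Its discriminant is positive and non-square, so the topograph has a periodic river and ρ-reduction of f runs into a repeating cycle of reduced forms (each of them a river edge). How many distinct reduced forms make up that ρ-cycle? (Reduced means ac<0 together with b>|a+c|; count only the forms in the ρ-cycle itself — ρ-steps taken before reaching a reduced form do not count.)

D = 344, ⌊√D⌋ = 18
descent: ρ → (7,6,-11)  [lands on river]
river: ρ → (-11,16,2)
river: ρ → (2,16,-11)
river: ρ → (-11,6,7)
river: ρ → (7,8,-10)
river: ρ → (-10,12,5)
river: ρ → (5,18,-1)
river: ρ → (-1,18,5)
river: ρ → (5,12,-10)
river: ρ → (-10,8,7)
ρ-cycle length = 10 (tail of 1 descent step not counted)

10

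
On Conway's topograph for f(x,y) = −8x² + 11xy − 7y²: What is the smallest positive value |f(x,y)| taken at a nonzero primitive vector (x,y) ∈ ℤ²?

translate: b→5 (≡-11 mod 16), so (8,-11,7)→(8,5,4)
flip: (8,5,4)→(4,-5,8)
translate: b→3 (≡-5 mod 8), so (4,-5,8)→(4,3,7)
reduced (well bottom): (4,3,7) with a≤c, −a<b≤a
well minimum |f| = |-4| = 4 (negative-definite)

4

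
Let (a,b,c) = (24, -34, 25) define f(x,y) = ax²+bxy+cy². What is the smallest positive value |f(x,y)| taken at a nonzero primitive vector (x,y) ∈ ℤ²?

translate: b→14 (≡-34 mod 48), so (24,-34,25)→(24,14,15)
flip: (24,14,15)→(15,-14,24)
reduced (well bottom): (15,-14,24) with a≤c, −a<b≤a
well minimum = a = 15

15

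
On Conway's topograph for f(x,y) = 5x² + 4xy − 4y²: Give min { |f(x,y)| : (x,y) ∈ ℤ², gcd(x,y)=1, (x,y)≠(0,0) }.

river: ρ → (-4,4,5)
river: ρ → (5,6,-3)
river: ρ → (-3,6,5)
river: ρ → (5,4,-4)
closes: descent 0, river 4
min |a| on river = 3

3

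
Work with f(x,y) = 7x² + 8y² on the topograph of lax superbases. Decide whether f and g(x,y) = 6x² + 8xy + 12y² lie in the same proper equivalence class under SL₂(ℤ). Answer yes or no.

D₁ = -224, D₂ = -224
f: reduced (well bottom): (7,0,8) with a≤c, −a<b≤a
g: translate: b→-4 (≡8 mod 12), so (6,8,12)→(6,-4,10)
g: reduced (well bottom): (6,-4,10) with a≤c, −a<b≤a
reduced forms (7, 0, 8) vs (6, -4, 10) ⇒ inequivalent

no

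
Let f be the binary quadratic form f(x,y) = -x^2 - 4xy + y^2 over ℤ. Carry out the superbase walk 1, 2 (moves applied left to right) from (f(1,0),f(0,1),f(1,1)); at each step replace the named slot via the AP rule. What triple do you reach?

start (-1,1,-4) = (f(1,0),f(0,1),f(1,1))
replace slot 1: 2·(1+(-4)) − (-1) = -5 → (-5,1,-4)
replace slot 2: 2·((-5)+(-4)) − 1 = -19 → (-5,-19,-4)

-5,-19,-4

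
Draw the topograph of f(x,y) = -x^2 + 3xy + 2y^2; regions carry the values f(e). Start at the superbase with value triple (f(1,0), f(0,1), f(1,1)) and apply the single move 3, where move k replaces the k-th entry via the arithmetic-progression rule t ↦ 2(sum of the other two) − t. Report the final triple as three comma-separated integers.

start (-1,2,4) = (f(1,0),f(0,1),f(1,1))
replace slot 3: 2·((-1)+2) − 4 = -2 → (-1,2,-2)

-1,2,-2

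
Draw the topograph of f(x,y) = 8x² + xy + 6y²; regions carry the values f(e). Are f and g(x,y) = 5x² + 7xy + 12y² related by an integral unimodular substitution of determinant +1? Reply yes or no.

D₁ = -191, D₂ = -191
f: flip: (8,1,6)→(6,-1,8)
f: reduced (well bottom): (6,-1,8) with a≤c, −a<b≤a
g: translate: b→-3 (≡7 mod 10), so (5,7,12)→(5,-3,10)
g: reduced (well bottom): (5,-3,10) with a≤c, −a<b≤a
reduced forms (6, -1, 8) vs (5, -3, 10) ⇒ inequivalent

no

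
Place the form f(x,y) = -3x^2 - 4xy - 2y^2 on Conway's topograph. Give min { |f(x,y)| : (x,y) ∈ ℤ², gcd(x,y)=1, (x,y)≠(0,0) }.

translate: b→-2 (≡4 mod 6), so (3,4,2)→(3,-2,1)
flip: (3,-2,1)→(1,2,3)
translate: b→0 (≡2 mod 2), so (1,2,3)→(1,0,2)
reduced (well bottom): (1,0,2) with a≤c, −a<b≤a
well minimum |f| = |-1| = 1 (negative-definite)

1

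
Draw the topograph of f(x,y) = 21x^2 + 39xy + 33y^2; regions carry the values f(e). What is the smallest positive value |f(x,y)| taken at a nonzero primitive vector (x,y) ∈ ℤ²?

translate: b→-3 (≡39 mod 42), so (21,39,33)→(21,-3,15)
flip: (21,-3,15)→(15,3,21)
reduced (well bottom): (15,3,21) with a≤c, −a<b≤a
well minimum = a = 15

15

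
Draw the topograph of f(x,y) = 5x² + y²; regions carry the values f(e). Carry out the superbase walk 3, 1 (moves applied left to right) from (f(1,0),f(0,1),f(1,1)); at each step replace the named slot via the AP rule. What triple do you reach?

start (5,1,6) = (f(1,0),f(0,1),f(1,1))
replace slot 3: 2·(5+1) − 6 = 6 → (5,1,6)
replace slot 1: 2·(1+6) − 5 = 9 → (9,1,6)

9,1,6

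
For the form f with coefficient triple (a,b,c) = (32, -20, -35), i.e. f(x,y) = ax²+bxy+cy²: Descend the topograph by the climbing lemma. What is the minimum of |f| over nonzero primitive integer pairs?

descent: ρ → (-35,20,32)  [lands on river]
river: ρ → (32,44,-23)
river: ρ → (-23,48,28)
river: ρ → (28,64,-7)
river: ρ → (-7,62,37)
river: ρ → (37,12,-32)
river: ρ → (-32,52,17)
river: ρ → (17,50,-35)
closes: descent 1, river 8
min |a| on river = 7

7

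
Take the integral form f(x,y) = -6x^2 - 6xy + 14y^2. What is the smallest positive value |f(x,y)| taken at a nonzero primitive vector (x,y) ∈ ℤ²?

descent: ρ → (14,6,-6)
descent: ρ → (-6,18,2)  [lands on river]
river: ρ → (2,18,-6)
closes: descent 2, river 2
min |a| on river = 2

2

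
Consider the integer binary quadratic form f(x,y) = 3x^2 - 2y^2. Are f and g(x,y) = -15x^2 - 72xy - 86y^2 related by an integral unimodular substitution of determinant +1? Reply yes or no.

D₁ = 24, D₂ = 24
river cycle of f (length 2): (-2, 4, 1), (1, 4, -2)
river cycle of g (length 2): (-2, 4, 1), (1, 4, -2)
cycles coincide ⇒ equivalent

yes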